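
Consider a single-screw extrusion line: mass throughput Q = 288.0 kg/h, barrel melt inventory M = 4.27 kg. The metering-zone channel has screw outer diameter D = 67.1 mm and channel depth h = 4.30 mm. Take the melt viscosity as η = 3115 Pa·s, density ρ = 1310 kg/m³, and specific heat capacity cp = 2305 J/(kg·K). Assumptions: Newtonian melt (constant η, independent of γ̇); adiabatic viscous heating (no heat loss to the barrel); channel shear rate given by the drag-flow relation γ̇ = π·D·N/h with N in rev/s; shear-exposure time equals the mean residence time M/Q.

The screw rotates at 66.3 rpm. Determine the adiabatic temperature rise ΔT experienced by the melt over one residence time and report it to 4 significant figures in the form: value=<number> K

Q_s = Q / 3600 = 288.0 / 3600 = 0.08 kg/s
t_res = M / Q_s = 4.27 / 0.08 = 53.375 s
D = 67.1 mm = 0.0671 m;  h = 4.30 mm = 0.0043 m;  N = 66.3 rpm / 60 = 1.105 rev/s
γ̇ = π D N / h = (π)(0.0671)(1.105) / 0.0043 = 54.1709 s⁻¹
ΔT = η·γ̇²·t_res / (ρ·cp) = 3115 · (54.1709)² · 53.375 / (1310 · 2305) = 161.579 K

value=161.6 K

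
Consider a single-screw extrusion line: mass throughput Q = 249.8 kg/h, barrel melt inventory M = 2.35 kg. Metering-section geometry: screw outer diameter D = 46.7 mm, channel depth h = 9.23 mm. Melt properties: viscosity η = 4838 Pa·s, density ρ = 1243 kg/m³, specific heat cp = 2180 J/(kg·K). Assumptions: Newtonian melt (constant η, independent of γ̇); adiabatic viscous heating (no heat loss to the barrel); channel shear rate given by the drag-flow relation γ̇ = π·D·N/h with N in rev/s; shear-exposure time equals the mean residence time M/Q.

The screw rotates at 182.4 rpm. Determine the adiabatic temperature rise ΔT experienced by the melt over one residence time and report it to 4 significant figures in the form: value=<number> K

value=141.2 K

Q_s = Q / 3600 = 249.8 / 3600 = 0.0693889 kg/s
t_res = M / Q_s = 2.35 / 0.0693889 = 33.8671 s
D = 46.7 mm = 0.0467 m;  h = 9.23 mm = 0.00923 m;  N = 182.4 rpm / 60 = 3.04 rev/s
Shear rate: γ̇ = πDN/h = π·0.0467·3.04/0.00923 = 48.3213 s⁻¹
ΔT = η·γ̇²·t_res / (ρ·cp) = 4838 · (48.3213)² · 33.8671 / (1243 · 2180) = 141.187 K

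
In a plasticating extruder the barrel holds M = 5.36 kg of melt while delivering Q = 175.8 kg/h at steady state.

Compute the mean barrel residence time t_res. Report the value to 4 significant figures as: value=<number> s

value=109.8 s

Convert throughput: Q = 175.8 kg/h = 175.8/3600 = 0.0488333 kg/s
t_res = M / Q_s = 5.36 ÷ 0.0488333 = 109.761 s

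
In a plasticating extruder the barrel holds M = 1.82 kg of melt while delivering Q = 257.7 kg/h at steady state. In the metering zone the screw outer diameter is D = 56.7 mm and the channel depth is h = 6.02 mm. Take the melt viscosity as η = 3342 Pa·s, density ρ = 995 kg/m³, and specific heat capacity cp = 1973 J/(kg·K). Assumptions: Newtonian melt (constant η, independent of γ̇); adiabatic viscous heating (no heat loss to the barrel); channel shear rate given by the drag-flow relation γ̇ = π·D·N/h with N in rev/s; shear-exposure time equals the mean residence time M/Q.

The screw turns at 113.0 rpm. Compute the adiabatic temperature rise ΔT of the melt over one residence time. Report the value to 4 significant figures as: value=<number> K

Throughput in SI: Q_s = 257.7 kg/h ÷ 3600 s/h = 0.0715833 kg/s
Mean residence time: t_res = M/Q_s = 1.82 kg / 0.0715833 kg/s = 25.4249 s
Geometry in metres: D = 56.7 mm → 0.0567 m, h = 6.02 mm → 0.00602 m; screw speed N = 113.0 rpm = 1.88333 rev/s
Shear rate: γ̇ = πDN/h = π·0.0567·1.88333/0.00602 = 55.7267 s⁻¹
ΔT = η·γ̇²·t_res/(ρ·cp) = [3342 × 55.7267² × 25.4249] / [995 × 1973] = 134.414 K

value=134.4 K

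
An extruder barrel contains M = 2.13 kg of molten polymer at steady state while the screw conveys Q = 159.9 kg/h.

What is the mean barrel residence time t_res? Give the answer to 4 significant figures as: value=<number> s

value=47.95 s

Convert throughput: Q = 159.9 kg/h = 159.9/3600 = 0.0444167 kg/s
Mean residence time: t_res = M/Q_s = 2.13 kg / 0.0444167 kg/s = 47.955 s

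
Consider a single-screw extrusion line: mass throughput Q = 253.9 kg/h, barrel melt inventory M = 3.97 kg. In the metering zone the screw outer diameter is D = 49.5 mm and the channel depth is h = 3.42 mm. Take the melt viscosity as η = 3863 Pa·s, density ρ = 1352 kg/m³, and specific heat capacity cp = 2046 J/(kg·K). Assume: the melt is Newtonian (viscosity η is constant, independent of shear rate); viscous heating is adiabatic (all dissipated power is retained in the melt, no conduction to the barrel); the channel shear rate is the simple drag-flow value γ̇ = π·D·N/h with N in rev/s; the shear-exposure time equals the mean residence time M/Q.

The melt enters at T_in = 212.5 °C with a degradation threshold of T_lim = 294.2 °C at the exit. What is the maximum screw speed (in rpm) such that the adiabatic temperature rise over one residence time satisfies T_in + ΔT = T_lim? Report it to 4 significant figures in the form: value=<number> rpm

value=42.54 rpm

Q_s = Q / 3600 = 253.9 / 3600 = 0.0705278 kg/s
t_res = M / Q_s = 3.97 ÷ 0.0705278 = 56.2899 s
D = 49.5 mm = 0.0495 m;  h = 3.42 mm = 0.00342 m
Allowable rise: ΔT_a = T_lim − T_in = 294.2 − 212.5 = 81.7 K
γ̇_max² = ΔT_a·ρ·cp/(η·t_res) = 81.7·1352·2046/(3863·56.2899) = 1039.32 s⁻²
γ̇_max = sqrt(1039.32) = 32.2385 s⁻¹
Solve γ̇ = πDN/h for N: N_max = γ̇_max·h/(π·D) = 32.2385 × 0.00342 / (π × 0.0495) = 0.708999 rev/s = 42.5399 rpm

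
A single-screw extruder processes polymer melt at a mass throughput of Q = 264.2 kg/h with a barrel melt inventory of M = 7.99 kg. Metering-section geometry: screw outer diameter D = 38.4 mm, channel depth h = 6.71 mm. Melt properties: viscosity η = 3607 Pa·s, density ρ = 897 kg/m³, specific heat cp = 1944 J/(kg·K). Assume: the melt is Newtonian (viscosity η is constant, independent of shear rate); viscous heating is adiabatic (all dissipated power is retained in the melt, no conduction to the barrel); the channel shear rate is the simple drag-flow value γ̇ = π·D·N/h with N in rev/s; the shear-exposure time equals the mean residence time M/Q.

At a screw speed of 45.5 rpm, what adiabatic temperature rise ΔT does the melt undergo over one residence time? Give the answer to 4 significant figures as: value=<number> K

Throughput in SI: Q_s = 264.2 kg/h ÷ 3600 s/h = 0.0733889 kg/s
t_res = M / Q_s = 7.99 ÷ 0.0733889 = 108.872 s
D = 38.4 mm = 0.0384 m;  h = 6.71 mm = 0.00671 m;  N = 45.5 rpm / 60 = 0.758333 rev/s
γ̇ = π·D·N / h = π · 0.0384 · 0.758333 / 0.00671 = 13.6339 s⁻¹
ΔT = η·γ̇²·t_res/(ρ·cp) = [3607 × 13.6339² × 108.872] / [897 × 1944] = 41.8612 K

value=41.86 K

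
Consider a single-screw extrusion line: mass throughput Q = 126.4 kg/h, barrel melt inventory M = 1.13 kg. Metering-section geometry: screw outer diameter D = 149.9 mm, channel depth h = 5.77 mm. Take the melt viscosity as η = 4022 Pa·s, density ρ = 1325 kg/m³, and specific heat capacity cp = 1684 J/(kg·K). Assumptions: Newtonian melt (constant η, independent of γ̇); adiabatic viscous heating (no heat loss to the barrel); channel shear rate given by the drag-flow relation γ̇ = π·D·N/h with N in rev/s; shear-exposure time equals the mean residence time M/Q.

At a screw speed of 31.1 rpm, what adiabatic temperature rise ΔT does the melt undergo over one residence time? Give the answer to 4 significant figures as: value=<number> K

Convert throughput: Q = 126.4 kg/h = 126.4/3600 = 0.0351111 kg/s
t_res = M / Q_s = 1.13 ÷ 0.0351111 = 32.1835 s
Convert to SI: D = 0.1499 m, h = 0.00577 m, N = 31.1/60 = 0.518333 rev/s
γ̇ = π D N / h = (π)(0.1499)(0.518333) / 0.00577 = 42.3043 s⁻¹
ΔT = η·γ̇²·t_res / (ρ·cp) = 4022 · (42.3043)² · 32.1835 / (1325 · 1684) = 103.822 K

value=103.8 K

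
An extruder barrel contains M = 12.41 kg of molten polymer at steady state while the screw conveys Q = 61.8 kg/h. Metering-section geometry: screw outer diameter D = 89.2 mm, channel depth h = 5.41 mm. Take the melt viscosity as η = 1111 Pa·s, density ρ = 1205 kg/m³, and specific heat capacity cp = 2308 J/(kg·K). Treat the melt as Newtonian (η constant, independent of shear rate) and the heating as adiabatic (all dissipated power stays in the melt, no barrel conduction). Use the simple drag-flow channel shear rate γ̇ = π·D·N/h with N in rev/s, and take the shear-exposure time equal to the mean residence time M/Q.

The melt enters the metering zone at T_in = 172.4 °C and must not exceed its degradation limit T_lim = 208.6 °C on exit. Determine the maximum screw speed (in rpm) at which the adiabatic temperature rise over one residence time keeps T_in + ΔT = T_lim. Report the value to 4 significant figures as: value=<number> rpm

Throughput in SI: Q_s = 61.8 kg/h ÷ 3600 s/h = 0.0171667 kg/s
Mean residence time: t_res = M/Q_s = 12.41 kg / 0.0171667 kg/s = 722.913 s
Geometry in SI: D = 89.2 mm → 0.0892 m, h = 5.41 mm → 0.00541 m
ΔT_a = T_lim − T_in = 208.6 °C − 172.4 °C = 36.2 K
γ̇_max² = ΔT_a·ρ·cp / (η·t_res) = [36.2 × 1205 × 2308] / [1111 × 722.913] = 125.352 s⁻²
Take the square root: γ̇_max = √(125.352) = 11.1961 s⁻¹
Solve γ̇ = πDN/h for N: N_max = γ̇_max·h/(π·D) = 11.1961 × 0.00541 / (π × 0.0892) = 0.216147 rev/s = 12.9688 rpm

value=12.97 rpm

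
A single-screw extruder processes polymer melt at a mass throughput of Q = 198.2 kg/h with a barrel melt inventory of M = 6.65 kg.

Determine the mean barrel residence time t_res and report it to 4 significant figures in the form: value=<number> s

Q_s = Q / 3600 = 198.2 / 3600 = 0.0550556 kg/s
Mean residence time: t_res = M/Q_s = 6.65 kg / 0.0550556 kg/s = 120.787 s

value=120.8 s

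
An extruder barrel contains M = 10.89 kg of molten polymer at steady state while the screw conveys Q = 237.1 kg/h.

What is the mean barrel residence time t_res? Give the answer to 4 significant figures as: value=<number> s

value=165.3 s

Convert throughput: Q = 237.1 kg/h = 237.1/3600 = 0.0658611 kg/s
t_res = M / Q_s = 10.89 / 0.0658611 = 165.348 s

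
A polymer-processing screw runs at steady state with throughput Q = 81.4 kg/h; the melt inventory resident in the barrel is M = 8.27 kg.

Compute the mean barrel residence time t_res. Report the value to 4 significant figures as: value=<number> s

value=365.7 s

Q_s = Q / 3600 = 81.4 / 3600 = 0.0226111 kg/s
t_res = M / Q_s = 8.27 / 0.0226111 = 365.749 s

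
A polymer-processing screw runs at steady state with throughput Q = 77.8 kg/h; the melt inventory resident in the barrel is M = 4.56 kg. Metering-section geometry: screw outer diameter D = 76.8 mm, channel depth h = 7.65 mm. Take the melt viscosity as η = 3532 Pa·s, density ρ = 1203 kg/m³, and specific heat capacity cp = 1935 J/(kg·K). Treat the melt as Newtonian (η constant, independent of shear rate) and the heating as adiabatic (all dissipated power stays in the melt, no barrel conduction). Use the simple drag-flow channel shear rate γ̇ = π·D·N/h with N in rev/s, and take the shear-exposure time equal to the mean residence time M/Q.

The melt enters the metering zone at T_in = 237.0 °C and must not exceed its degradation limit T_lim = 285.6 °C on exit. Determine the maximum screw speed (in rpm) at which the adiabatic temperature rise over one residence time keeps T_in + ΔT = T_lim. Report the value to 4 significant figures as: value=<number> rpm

Throughput in SI: Q_s = 77.8 kg/h ÷ 3600 s/h = 0.0216111 kg/s
Mean residence time: t_res = M/Q_s = 4.56 kg / 0.0216111 kg/s = 211.003 s
Geometry in SI: D = 76.8 mm → 0.0768 m, h = 7.65 mm → 0.00765 m
ΔT_a = T_lim − T_in = 285.6 − 237.0 = 48.6 K
Invert ΔT = ηγ̇²t_res/(ρcp) for γ̇: γ̇_max² = ΔT_a ρ cp / (η t_res) = 48.6·1203·1935 / (3532·211.003) = 151.801 s⁻²
γ̇_max = √151.801 = 12.3208 s⁻¹
N_max = γ̇_max h / (πD) = 12.3208·0.00765/(π·0.0768) = 0.39065 rev/s → ×60 = 23.439 rpm

value=23.44 rpm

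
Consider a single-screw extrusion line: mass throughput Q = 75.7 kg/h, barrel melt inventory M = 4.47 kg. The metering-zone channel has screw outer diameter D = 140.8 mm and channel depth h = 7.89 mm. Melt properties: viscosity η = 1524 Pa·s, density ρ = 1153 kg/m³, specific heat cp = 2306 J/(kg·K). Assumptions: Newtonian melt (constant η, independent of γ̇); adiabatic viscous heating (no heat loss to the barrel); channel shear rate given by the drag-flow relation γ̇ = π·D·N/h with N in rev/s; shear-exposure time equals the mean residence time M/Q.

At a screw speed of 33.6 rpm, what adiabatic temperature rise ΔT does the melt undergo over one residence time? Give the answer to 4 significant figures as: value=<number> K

Convert throughput: Q = 75.7 kg/h = 75.7/3600 = 0.0210278 kg/s
Mean residence time: t_res = M/Q_s = 4.47 kg / 0.0210278 kg/s = 212.576 s
Geometry in metres: D = 140.8 mm → 0.1408 m, h = 7.89 mm → 0.00789 m; screw speed N = 33.6 rpm = 0.56 rev/s
γ̇ = π D N / h = (π)(0.1408)(0.56) / 0.00789 = 31.3952 s⁻¹
ΔT = η·γ̇²·t_res/(ρ·cp) = [1524 × 31.3952² × 212.576] / [1153 × 2306] = 120.099 K

value=120.1 K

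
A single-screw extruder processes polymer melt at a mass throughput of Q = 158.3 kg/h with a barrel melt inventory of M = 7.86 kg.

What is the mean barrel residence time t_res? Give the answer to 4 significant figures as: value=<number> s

Throughput in SI: Q_s = 158.3 kg/h ÷ 3600 s/h = 0.0439722 kg/s
t_res = M / Q_s = 7.86 ÷ 0.0439722 = 178.749 s

value=178.7 s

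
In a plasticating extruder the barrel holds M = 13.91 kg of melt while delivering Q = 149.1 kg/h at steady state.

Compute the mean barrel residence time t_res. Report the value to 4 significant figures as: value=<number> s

value=335.9 s

Convert throughput: Q = 149.1 kg/h = 149.1/3600 = 0.0414167 kg/s
t_res = M / Q_s = 13.91 ÷ 0.0414167 = 335.855 s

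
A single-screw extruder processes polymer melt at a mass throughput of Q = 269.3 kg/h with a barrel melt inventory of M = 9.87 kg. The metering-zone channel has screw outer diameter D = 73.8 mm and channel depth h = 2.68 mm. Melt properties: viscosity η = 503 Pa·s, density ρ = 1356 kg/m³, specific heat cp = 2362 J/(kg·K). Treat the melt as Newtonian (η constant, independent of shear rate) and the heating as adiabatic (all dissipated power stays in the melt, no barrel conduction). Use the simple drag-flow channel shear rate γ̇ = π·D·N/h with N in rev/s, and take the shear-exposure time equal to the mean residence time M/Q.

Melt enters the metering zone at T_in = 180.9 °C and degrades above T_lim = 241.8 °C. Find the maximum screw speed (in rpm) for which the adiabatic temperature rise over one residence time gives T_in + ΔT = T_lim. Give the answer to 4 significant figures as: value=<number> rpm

Q_s = Q / 3600 = 269.3 / 3600 = 0.0748056 kg/s
t_res = M / Q_s = 9.87 ÷ 0.0748056 = 131.942 s
Geometry in SI: D = 73.8 mm → 0.0738 m, h = 2.68 mm → 0.00268 m
ΔT_a = T_lim − T_in = 241.8 °C − 180.9 °C = 60.9 K
Invert ΔT = ηγ̇²t_res/(ρcp) for γ̇: γ̇_max² = ΔT_a ρ cp / (η t_res) = 60.9·1356·2362 / (503·131.942) = 2939.04 s⁻²
γ̇_max = sqrt(2939.04) = 54.2129 s⁻¹
Solve γ̇ = πDN/h for N: N_max = γ̇_max·h/(π·D) = 54.2129 × 0.00268 / (π × 0.0738) = 0.626659 rev/s = 37.5995 rpm

value=37.60 rpm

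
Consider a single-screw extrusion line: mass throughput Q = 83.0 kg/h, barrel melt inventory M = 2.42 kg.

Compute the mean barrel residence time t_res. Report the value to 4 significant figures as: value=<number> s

Throughput in SI: Q_s = 83.0 kg/h ÷ 3600 s/h = 0.0230556 kg/s
t_res = M / Q_s = 2.42 ÷ 0.0230556 = 104.964 s

value=105.0 s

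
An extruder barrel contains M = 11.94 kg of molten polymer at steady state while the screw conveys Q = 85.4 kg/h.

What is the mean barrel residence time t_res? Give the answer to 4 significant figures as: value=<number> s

value=503.3 s

Convert throughput: Q = 85.4 kg/h = 85.4/3600 = 0.0237222 kg/s
t_res = M / Q_s = 11.94 / 0.0237222 = 503.326 s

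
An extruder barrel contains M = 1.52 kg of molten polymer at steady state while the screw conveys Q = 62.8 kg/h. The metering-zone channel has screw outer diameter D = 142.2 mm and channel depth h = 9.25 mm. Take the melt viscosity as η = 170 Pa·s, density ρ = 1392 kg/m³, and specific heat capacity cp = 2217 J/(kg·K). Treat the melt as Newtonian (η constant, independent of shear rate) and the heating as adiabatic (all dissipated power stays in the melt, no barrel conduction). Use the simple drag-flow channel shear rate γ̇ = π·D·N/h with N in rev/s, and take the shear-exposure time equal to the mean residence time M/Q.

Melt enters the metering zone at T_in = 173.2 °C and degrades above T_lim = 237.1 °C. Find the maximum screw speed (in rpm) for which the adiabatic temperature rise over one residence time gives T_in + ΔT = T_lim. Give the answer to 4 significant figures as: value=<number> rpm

Convert throughput: Q = 62.8 kg/h = 62.8/3600 = 0.0174444 kg/s
t_res = M / Q_s = 1.52 / 0.0174444 = 87.1338 s
D = 142.2 mm = 0.1422 m;  h = 9.25 mm = 0.00925 m
ΔT_a = T_lim − T_in = 237.1 − 173.2 = 63.9 K
γ̇_max² = ΔT_a·ρ·cp / (η·t_res) = [63.9 × 1392 × 2217] / [170 × 87.1338] = 13312.8 s⁻²
Take the square root: γ̇_max = √(13312.8) = 115.381 s⁻¹
N_max = γ̇_max h / (πD) = 115.381·0.00925/(π·0.1422) = 2.38906 rev/s → ×60 = 143.344 rpm

value=143.3 rpm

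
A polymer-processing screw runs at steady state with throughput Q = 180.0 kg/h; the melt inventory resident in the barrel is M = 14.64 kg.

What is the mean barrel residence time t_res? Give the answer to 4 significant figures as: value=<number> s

value=292.8 s

Convert throughput: Q = 180.0 kg/h = 180.0/3600 = 0.05 kg/s
Mean residence time: t_res = M/Q_s = 14.64 kg / 0.05 kg/s = 292.8 s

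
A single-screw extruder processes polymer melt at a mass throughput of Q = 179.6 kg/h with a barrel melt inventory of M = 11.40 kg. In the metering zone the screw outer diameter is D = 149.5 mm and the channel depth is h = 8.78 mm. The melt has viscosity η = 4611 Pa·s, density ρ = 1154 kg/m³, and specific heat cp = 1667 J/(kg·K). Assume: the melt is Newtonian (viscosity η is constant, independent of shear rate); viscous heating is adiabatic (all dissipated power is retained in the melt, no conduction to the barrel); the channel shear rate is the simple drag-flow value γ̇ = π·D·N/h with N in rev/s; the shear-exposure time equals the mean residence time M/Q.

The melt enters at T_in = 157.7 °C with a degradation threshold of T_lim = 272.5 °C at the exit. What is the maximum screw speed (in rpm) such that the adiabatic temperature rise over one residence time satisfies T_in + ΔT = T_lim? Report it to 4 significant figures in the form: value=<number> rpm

value=16.24 rpm

Throughput in SI: Q_s = 179.6 kg/h ÷ 3600 s/h = 0.0498889 kg/s
t_res = M / Q_s = 11.40 ÷ 0.0498889 = 228.508 s
D = 149.5 mm = 0.1495 m;  h = 8.78 mm = 0.00878 m
Allowable rise: ΔT_a = T_lim − T_in = 272.5 − 157.7 = 114.8 K
Invert ΔT = ηγ̇²t_res/(ρcp) for γ̇: γ̇_max² = ΔT_a ρ cp / (η t_res) = 114.8·1154·1667 / (4611·228.508) = 209.598 s⁻²
γ̇_max = √209.598 = 14.4775 s⁻¹
N_max = γ̇_max·h / (π·D) = 14.4775 · 0.00878 / (π · 0.1495) = 0.270643 rev/s = 16.2386 rpm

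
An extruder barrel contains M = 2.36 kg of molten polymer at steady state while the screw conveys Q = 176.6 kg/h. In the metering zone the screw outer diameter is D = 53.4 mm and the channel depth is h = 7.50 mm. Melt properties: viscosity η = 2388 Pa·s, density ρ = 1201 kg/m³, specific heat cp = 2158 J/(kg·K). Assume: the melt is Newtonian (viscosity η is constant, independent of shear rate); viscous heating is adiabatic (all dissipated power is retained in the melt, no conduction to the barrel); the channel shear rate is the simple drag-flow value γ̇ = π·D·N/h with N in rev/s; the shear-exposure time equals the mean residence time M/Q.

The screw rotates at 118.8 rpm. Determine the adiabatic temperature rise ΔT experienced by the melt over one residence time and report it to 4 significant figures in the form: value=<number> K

value=86.95 K

Throughput in SI: Q_s = 176.6 kg/h ÷ 3600 s/h = 0.0490556 kg/s
t_res = M / Q_s = 2.36 ÷ 0.0490556 = 48.1087 s
Convert to SI: D = 0.0534 m, h = 0.0075 m, N = 118.8/60 = 1.98 rev/s
γ̇ = π·D·N / h = π · 0.0534 · 1.98 / 0.0075 = 44.2889 s⁻¹
ΔT = η·γ̇²·t_res / (ρ·cp) = 2388 · (44.2889)² · 48.1087 / (1201 · 2158) = 86.9468 K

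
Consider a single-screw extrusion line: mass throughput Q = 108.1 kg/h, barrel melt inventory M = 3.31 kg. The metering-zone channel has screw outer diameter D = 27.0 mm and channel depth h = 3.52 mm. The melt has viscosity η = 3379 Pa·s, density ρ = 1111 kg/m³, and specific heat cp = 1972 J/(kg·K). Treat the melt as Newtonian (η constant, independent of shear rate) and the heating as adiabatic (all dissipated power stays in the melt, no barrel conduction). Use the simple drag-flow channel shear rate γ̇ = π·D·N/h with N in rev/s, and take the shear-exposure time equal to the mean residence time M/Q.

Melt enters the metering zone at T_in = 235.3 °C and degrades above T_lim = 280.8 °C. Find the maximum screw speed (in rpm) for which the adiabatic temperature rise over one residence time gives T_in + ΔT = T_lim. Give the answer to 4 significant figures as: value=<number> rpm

value=40.73 rpm

Convert throughput: Q = 108.1 kg/h = 108.1/3600 = 0.0300278 kg/s
t_res = M / Q_s = 3.31 / 0.0300278 = 110.231 s
Convert to metres: D = 0.027 m, h = 0.00352 m
ΔT_a = T_lim − T_in = 280.8 − 235.3 = 45.5 K
Invert ΔT = ηγ̇²t_res/(ρcp) for γ̇: γ̇_max² = ΔT_a ρ cp / (η t_res) = 45.5·1111·1972 / (3379·110.231) = 267.633 s⁻²
γ̇_max = √267.633 = 16.3595 s⁻¹
Solve γ̇ = πDN/h for N: N_max = γ̇_max·h/(π·D) = 16.3595 × 0.00352 / (π × 0.027) = 0.678889 rev/s = 40.7333 rpm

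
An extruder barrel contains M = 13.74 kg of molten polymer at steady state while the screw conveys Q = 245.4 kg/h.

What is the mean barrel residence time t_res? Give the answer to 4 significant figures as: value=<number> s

value=201.6 s

Throughput in SI: Q_s = 245.4 kg/h ÷ 3600 s/h = 0.0681667 kg/s
Mean residence time: t_res = M/Q_s = 13.74 kg / 0.0681667 kg/s = 201.565 s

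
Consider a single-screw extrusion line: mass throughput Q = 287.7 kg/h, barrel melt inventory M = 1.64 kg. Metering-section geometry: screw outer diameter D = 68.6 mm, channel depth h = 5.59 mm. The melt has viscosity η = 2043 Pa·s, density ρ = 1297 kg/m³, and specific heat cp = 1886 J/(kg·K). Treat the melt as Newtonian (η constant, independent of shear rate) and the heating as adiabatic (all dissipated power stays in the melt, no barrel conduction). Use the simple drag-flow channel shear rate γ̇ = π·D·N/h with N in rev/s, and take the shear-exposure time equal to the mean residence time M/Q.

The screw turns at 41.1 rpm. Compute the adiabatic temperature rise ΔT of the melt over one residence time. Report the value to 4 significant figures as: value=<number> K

value=11.95 K

Convert throughput: Q = 287.7 kg/h = 287.7/3600 = 0.0799167 kg/s
t_res = M / Q_s = 1.64 / 0.0799167 = 20.5214 s
D = 68.6 mm = 0.0686 m;  h = 5.59 mm = 0.00559 m;  N = 41.1 rpm / 60 = 0.685 rev/s
γ̇ = π·D·N / h = π · 0.0686 · 0.685 / 0.00559 = 26.409 s⁻¹
ΔT = η·γ̇²·t_res/(ρ·cp) = [2043 × 26.409² × 20.5214] / [1297 × 1886] = 11.9536 K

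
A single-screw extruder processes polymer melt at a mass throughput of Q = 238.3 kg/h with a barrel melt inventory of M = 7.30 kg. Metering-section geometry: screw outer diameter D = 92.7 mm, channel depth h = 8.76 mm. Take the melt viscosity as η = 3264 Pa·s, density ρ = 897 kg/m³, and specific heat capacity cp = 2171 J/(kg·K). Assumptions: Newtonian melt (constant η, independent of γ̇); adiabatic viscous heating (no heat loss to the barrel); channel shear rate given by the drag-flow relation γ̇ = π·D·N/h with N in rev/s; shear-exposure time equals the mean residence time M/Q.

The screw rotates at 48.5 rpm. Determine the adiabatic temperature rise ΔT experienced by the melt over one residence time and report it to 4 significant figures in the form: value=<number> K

Q_s = Q / 3600 = 238.3 / 3600 = 0.0661944 kg/s
t_res = M / Q_s = 7.30 ÷ 0.0661944 = 110.281 s
Convert to SI: D = 0.0927 m, h = 0.00876 m, N = 48.5/60 = 0.808333 rev/s
γ̇ = π·D·N / h = π · 0.0927 · 0.808333 / 0.00876 = 26.873 s⁻¹
ΔT = η·γ̇²·t_res / (ρ·cp) = 3264 · (26.873)² · 110.281 / (897 · 2171) = 133.485 K

value=133.5 K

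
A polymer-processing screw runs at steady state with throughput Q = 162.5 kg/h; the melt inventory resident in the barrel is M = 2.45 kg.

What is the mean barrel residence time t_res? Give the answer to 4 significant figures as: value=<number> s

value=54.28 s

Throughput in SI: Q_s = 162.5 kg/h ÷ 3600 s/h = 0.0451389 kg/s
t_res = M / Q_s = 2.45 / 0.0451389 = 54.2769 s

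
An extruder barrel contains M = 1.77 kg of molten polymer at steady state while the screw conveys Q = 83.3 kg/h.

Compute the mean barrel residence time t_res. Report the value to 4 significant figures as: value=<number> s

Convert throughput: Q = 83.3 kg/h = 83.3/3600 = 0.0231389 kg/s
Mean residence time: t_res = M/Q_s = 1.77 kg / 0.0231389 kg/s = 76.4946 s

value=76.49 s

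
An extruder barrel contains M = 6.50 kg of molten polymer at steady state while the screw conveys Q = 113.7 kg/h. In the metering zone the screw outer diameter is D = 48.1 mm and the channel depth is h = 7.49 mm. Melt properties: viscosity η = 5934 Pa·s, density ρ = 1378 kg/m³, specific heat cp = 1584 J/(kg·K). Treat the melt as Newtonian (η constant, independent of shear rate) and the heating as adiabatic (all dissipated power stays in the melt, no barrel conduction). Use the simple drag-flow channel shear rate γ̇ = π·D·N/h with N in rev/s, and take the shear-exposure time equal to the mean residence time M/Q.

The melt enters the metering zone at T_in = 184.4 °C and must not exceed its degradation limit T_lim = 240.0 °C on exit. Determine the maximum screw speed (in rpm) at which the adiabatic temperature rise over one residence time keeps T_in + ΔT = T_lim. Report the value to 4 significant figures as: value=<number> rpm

value=29.65 rpm

Throughput in SI: Q_s = 113.7 kg/h ÷ 3600 s/h = 0.0315833 kg/s
t_res = M / Q_s = 6.50 ÷ 0.0315833 = 205.805 s
D = 48.1 mm = 0.0481 m;  h = 7.49 mm = 0.00749 m
ΔT_a = T_lim − T_in = 240.0 − 184.4 = 55.6 K
γ̇_max² = ΔT_a·ρ·cp/(η·t_res) = 55.6·1378·1584/(5934·205.805) = 99.3748 s⁻²
γ̇_max = sqrt(99.3748) = 9.96869 s⁻¹
N_max = γ̇_max h / (πD) = 9.96869·0.00749/(π·0.0481) = 0.494112 rev/s → ×60 = 29.6467 rpm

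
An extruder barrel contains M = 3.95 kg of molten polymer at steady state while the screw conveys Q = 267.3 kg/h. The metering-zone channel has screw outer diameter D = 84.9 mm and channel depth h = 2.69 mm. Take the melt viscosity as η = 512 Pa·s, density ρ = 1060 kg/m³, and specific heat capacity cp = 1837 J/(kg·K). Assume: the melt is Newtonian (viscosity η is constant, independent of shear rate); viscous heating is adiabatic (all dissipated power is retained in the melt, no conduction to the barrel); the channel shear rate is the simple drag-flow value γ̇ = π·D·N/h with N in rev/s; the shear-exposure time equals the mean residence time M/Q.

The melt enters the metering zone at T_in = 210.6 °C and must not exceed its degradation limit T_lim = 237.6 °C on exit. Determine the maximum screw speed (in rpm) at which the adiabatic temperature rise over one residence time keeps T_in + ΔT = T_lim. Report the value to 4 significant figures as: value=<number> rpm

value=26.59 rpm

Throughput in SI: Q_s = 267.3 kg/h ÷ 3600 s/h = 0.07425 kg/s
t_res = M / Q_s = 3.95 ÷ 0.07425 = 53.1987 s
Convert to metres: D = 0.0849 m, h = 0.00269 m
ΔT_a = T_lim − T_in = 237.6 °C − 210.6 °C = 27 K
γ̇_max² = ΔT_a·ρ·cp/(η·t_res) = 27·1060·1837/(512·53.1987) = 1930.23 s⁻²
γ̇_max = √1930.23 = 43.9343 s⁻¹
Solve γ̇ = πDN/h for N: N_max = γ̇_max·h/(π·D) = 43.9343 × 0.00269 / (π × 0.0849) = 0.443097 rev/s = 26.5858 rpm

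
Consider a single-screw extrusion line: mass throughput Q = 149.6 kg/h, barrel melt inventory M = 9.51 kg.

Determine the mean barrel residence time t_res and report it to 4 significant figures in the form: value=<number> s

value=228.9 s

Convert throughput: Q = 149.6 kg/h = 149.6/3600 = 0.0415556 kg/s
t_res = M / Q_s = 9.51 ÷ 0.0415556 = 228.85 s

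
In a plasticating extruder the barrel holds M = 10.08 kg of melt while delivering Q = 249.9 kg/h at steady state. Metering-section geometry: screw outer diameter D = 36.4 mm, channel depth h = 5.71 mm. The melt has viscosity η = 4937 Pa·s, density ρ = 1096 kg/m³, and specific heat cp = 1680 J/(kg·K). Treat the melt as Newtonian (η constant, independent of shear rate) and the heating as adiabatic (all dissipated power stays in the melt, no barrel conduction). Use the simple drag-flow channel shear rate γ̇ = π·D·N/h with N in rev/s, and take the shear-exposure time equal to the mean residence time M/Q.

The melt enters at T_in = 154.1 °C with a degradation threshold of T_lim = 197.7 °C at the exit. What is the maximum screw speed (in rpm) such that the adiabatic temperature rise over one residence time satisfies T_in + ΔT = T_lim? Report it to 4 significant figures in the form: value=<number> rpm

Throughput in SI: Q_s = 249.9 kg/h ÷ 3600 s/h = 0.0694167 kg/s
Mean residence time: t_res = M/Q_s = 10.08 kg / 0.0694167 kg/s = 145.21 s
Geometry in SI: D = 36.4 mm → 0.0364 m, h = 5.71 mm → 0.00571 m
ΔT_a = T_lim − T_in = 197.7 − 154.1 = 43.6 K
γ̇_max² = ΔT_a·ρ·cp / (η·t_res) = [43.6 × 1096 × 1680] / [4937 × 145.21] = 111.982 s⁻²
γ̇_max = √111.982 = 10.5821 s⁻¹
N_max = γ̇_max·h / (π·D) = 10.5821 · 0.00571 / (π · 0.0364) = 0.528394 rev/s = 31.7037 rpm

value=31.70 rpm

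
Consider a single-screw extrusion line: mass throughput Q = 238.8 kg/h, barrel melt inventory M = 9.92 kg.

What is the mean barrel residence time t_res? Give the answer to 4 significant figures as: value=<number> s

value=149.5 s

Throughput in SI: Q_s = 238.8 kg/h ÷ 3600 s/h = 0.0663333 kg/s
t_res = M / Q_s = 9.92 / 0.0663333 = 149.548 s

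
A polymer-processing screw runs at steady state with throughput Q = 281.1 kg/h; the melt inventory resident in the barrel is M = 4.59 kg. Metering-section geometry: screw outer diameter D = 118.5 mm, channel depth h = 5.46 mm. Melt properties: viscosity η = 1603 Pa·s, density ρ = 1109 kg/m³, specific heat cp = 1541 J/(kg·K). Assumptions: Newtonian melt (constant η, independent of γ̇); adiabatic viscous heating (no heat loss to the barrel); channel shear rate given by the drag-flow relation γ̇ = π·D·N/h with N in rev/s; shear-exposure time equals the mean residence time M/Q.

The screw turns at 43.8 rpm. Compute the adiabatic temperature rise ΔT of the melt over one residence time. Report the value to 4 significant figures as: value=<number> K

Throughput in SI: Q_s = 281.1 kg/h ÷ 3600 s/h = 0.0780833 kg/s
t_res = M / Q_s = 4.59 / 0.0780833 = 58.7834 s
Geometry in metres: D = 118.5 mm → 0.1185 m, h = 5.46 mm → 0.00546 m; screw speed N = 43.8 rpm = 0.73 rev/s
γ̇ = π D N / h = (π)(0.1185)(0.73) / 0.00546 = 49.7735 s⁻¹
ΔT = η·γ̇²·t_res/(ρ·cp) = [1603 × 49.7735² × 58.7834] / [1109 × 1541] = 136.6 K

value=136.6 K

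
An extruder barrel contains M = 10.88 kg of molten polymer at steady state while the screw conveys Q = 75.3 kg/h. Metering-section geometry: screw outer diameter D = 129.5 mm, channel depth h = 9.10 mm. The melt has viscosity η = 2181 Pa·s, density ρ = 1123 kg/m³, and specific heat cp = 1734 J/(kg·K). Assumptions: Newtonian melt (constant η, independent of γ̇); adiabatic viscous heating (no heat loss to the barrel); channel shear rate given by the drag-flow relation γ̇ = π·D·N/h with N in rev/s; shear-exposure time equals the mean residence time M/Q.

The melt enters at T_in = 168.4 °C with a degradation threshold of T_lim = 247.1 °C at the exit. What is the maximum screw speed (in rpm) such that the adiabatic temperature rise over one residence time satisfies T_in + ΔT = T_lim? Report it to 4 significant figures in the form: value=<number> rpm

Q_s = Q / 3600 = 75.3 / 3600 = 0.0209167 kg/s
Mean residence time: t_res = M/Q_s = 10.88 kg / 0.0209167 kg/s = 520.159 s
Geometry in SI: D = 129.5 mm → 0.1295 m, h = 9.10 mm → 0.0091 m
Allowable rise: ΔT_a = T_lim − T_in = 247.1 − 168.4 = 78.7 K
γ̇_max² = ΔT_a·ρ·cp / (η·t_res) = [78.7 × 1123 × 1734] / [2181 × 520.159] = 135.086 s⁻²
γ̇_max = sqrt(135.086) = 11.6227 s⁻¹
N_max = γ̇_max h / (πD) = 11.6227·0.0091/(π·0.1295) = 0.259973 rev/s → ×60 = 15.5984 rpm

value=15.60 rpm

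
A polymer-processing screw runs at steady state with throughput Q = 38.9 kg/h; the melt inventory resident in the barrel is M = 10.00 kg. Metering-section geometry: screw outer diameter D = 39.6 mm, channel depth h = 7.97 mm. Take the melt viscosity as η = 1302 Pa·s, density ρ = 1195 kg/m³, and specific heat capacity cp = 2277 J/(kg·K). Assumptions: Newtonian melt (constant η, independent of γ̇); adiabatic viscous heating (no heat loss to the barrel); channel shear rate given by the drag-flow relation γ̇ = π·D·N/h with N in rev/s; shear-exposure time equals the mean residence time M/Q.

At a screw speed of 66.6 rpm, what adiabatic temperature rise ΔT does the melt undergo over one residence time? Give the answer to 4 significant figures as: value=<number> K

Q_s = Q / 3600 = 38.9 / 3600 = 0.0108056 kg/s
t_res = M / Q_s = 10.00 / 0.0108056 = 925.45 s
Convert to SI: D = 0.0396 m, h = 0.00797 m, N = 66.6/60 = 1.11 rev/s
Shear rate: γ̇ = πDN/h = π·0.0396·1.11/0.00797 = 17.3265 s⁻¹
ΔT = η·γ̇²·t_res/(ρ·cp) = [1302 × 17.3265² × 925.45] / [1195 × 2277] = 132.939 K

value=132.9 K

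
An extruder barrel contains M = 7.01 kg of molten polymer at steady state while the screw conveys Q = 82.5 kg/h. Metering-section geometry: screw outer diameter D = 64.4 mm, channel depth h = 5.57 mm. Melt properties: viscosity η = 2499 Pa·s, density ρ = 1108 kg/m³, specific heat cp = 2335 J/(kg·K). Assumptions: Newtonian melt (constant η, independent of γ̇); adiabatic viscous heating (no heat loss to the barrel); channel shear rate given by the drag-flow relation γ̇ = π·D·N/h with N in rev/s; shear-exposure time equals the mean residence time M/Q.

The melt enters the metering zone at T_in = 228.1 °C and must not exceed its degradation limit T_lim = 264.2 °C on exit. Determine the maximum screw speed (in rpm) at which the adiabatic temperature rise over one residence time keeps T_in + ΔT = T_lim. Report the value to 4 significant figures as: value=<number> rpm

value=18.26 rpm

Throughput in SI: Q_s = 82.5 kg/h ÷ 3600 s/h = 0.0229167 kg/s
Mean residence time: t_res = M/Q_s = 7.01 kg / 0.0229167 kg/s = 305.891 s
D = 64.4 mm = 0.0644 m;  h = 5.57 mm = 0.00557 m
ΔT_a = T_lim − T_in = 264.2 °C − 228.1 °C = 36.1 K
γ̇_max² = ΔT_a·ρ·cp/(η·t_res) = 36.1·1108·2335/(2499·305.891) = 122.18 s⁻²
γ̇_max = √122.18 = 11.0535 s⁻¹
N_max = γ̇_max·h / (π·D) = 11.0535 · 0.00557 / (π · 0.0644) = 0.304313 rev/s = 18.2588 rpm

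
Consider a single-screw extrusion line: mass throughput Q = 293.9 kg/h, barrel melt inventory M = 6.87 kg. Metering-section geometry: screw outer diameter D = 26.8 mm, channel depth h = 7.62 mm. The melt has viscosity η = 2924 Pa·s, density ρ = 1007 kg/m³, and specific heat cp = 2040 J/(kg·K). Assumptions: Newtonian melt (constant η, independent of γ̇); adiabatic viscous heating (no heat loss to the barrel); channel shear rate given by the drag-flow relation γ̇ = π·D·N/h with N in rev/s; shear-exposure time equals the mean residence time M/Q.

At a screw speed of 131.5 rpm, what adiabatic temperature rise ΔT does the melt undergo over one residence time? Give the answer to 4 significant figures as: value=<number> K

value=70.24 K

Throughput in SI: Q_s = 293.9 kg/h ÷ 3600 s/h = 0.0816389 kg/s
t_res = M / Q_s = 6.87 / 0.0816389 = 84.1511 s
D = 26.8 mm = 0.0268 m;  h = 7.62 mm = 0.00762 m;  N = 131.5 rpm / 60 = 2.19167 rev/s
γ̇ = π·D·N / h = π · 0.0268 · 2.19167 / 0.00762 = 24.2161 s⁻¹
Adiabatic rise: ΔT = η γ̇² t_res / (ρ cp) = 2924·(24.2161)²·84.1511 / (1007·2040) = 70.2402 K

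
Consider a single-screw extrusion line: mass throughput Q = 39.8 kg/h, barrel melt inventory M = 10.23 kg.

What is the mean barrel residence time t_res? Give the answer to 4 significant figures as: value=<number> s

value=925.3 s

Convert throughput: Q = 39.8 kg/h = 39.8/3600 = 0.0110556 kg/s
t_res = M / Q_s = 10.23 ÷ 0.0110556 = 925.327 s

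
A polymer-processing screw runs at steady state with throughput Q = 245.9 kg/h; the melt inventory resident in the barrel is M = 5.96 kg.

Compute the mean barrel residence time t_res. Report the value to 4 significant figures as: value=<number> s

value=87.25 s

Convert throughput: Q = 245.9 kg/h = 245.9/3600 = 0.0683056 kg/s
Mean residence time: t_res = M/Q_s = 5.96 kg / 0.0683056 kg/s = 87.255 s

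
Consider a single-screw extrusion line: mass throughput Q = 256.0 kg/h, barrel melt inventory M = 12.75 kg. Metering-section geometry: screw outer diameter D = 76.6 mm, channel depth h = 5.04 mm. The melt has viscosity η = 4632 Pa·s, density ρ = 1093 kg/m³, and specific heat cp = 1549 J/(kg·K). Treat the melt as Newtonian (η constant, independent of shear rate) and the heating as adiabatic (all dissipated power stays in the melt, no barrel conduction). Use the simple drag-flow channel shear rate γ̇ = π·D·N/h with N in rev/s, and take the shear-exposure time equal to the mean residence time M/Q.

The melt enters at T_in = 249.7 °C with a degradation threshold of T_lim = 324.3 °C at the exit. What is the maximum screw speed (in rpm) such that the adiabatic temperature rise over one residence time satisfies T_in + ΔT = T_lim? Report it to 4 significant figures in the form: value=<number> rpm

value=15.50 rpm

Convert throughput: Q = 256.0 kg/h = 256.0/3600 = 0.0711111 kg/s
Mean residence time: t_res = M/Q_s = 12.75 kg / 0.0711111 kg/s = 179.297 s
Geometry in SI: D = 76.6 mm → 0.0766 m, h = 5.04 mm → 0.00504 m
ΔT_a = T_lim − T_in = 324.3 °C − 249.7 °C = 74.6 K
γ̇_max² = ΔT_a·ρ·cp / (η·t_res) = [74.6 × 1093 × 1549] / [4632 × 179.297] = 152.079 s⁻²
Take the square root: γ̇_max = √(152.079) = 12.332 s⁻¹
N_max = γ̇_max·h / (π·D) = 12.332 · 0.00504 / (π · 0.0766) = 0.258277 rev/s = 15.4966 rpm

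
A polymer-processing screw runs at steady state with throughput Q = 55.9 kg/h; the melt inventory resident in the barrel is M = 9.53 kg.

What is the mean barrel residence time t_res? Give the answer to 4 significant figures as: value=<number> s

Convert throughput: Q = 55.9 kg/h = 55.9/3600 = 0.0155278 kg/s
t_res = M / Q_s = 9.53 ÷ 0.0155278 = 613.739 s

value=613.7 s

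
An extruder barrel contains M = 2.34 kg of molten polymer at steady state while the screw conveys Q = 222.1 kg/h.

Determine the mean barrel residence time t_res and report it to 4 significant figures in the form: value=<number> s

value=37.93 s

Throughput in SI: Q_s = 222.1 kg/h ÷ 3600 s/h = 0.0616944 kg/s
Mean residence time: t_res = M/Q_s = 2.34 kg / 0.0616944 kg/s = 37.9289 s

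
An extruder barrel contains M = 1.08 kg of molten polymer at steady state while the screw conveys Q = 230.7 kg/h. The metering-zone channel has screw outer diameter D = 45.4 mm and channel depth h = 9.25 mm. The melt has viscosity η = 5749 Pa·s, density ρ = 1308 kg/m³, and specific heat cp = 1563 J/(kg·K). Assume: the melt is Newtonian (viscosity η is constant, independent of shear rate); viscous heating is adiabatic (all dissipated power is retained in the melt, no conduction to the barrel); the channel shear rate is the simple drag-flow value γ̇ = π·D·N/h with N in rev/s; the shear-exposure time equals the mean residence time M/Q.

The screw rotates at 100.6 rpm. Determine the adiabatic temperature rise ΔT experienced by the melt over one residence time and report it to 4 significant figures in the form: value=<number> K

value=31.68 K

Q_s = Q / 3600 = 230.7 / 3600 = 0.0640833 kg/s
t_res = M / Q_s = 1.08 / 0.0640833 = 16.8531 s
Geometry in metres: D = 45.4 mm → 0.0454 m, h = 9.25 mm → 0.00925 m; screw speed N = 100.6 rpm = 1.67667 rev/s
γ̇ = π·D·N / h = π · 0.0454 · 1.67667 / 0.00925 = 25.853 s⁻¹
ΔT = η·γ̇²·t_res / (ρ·cp) = 5749 · (25.853)² · 16.8531 / (1308 · 1563) = 31.6757 K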